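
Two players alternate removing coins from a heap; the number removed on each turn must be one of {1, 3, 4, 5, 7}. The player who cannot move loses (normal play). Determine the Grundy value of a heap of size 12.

n :  0  1  2  3  4  5  6  7  8  9 10 11 12
G :  0  1  0  1  2  3  2  3  0  1  0  1  2

2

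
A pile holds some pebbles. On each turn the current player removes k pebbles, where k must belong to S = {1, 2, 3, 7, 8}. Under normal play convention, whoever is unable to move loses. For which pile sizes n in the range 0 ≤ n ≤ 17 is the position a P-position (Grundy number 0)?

0, 4, 9, 13

G(0) = 0
G(1) = mex{0} = 1
G(2) = mex{1,0} = 2
G(3) = mex{2,1,0} = 3
G(4) = mex{3,2,1} = 0
G(5) = mex{0,3,2} = 1
G(6) = mex{1,0,3} = 2
G(7) = mex{2,1,0,0} = 3
G(8) = mex{3,2,1,1,0} = 4
G(9) = mex{4,3,2,2,1} = 0
G(10) = mex{0,4,3,3,2} = 1
G(11) = mex{1,0,4,0,3} = 2
G(12) = mex{2,1,0,1,0} = 3
G(13) = mex{3,2,1,2,1} = 0
G(14) = mex{0,3,2,3,2} = 1
G(15) = mex{1,0,3,4,3} = 2
G(16) = mex{2,1,0,0,4} = 3
G(17) = mex{3,2,1,1,0} = 4
P-positions are exactly the n with G(n) = 0.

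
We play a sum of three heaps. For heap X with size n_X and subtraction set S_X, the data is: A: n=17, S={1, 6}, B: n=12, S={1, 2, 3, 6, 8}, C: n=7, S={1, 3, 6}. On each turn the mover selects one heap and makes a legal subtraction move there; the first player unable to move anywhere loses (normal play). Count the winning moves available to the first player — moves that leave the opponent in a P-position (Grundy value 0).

5

Heap A, S = {1, 6}:
G(0) = 0
G(1) = mex{0} = 1
G(2) = mex{1} = 0
G(3) = mex{0} = 1
G(4) = mex{1} = 0
G(5) = mex{0} = 1
G(6) = mex{1,0} = 2
G(7) = mex{2,1} = 0
G(8) = mex{0,0} = 1
G(9) = mex{1,1} = 0
G(10) = mex{0,0} = 1
G(11) = mex{1,1} = 0
G(12) = mex{0,2} = 1
G(13) = mex{1,0} = 2
G(14) = mex{2,1} = 0
G(15) = mex{0,0} = 1
G(16) = mex{1,1} = 0
G(17) = mex{0,0} = 1
G_A(17) = 1.
Heap B, S = {1, 2, 3, 6, 8}:
n :  0  1  2  3  4  5  6  7  8  9 10 11 12
G :  0  1  2  3  0  1  2  3  4  0  1  2  3
G_B(12) = 3.
Heap C, S = {1, 3, 6}:
G(0) = 0
G(1) = mex{0} = 1
G(2) = mex{1} = 0
G(3) = mex{0,0} = 1
G(4) = mex{1,1} = 0
G(5) = mex{0,0} = 1
G(6) = mex{1,1,0} = 2
G(7) = mex{2,0,1} = 3
G_C(7) = 3.
Combined Grundy value = 1 ⊕ 3 ⊕ 3 = 1.
A winning move leaves total XOR = 0, i.e. changes one component's Grundy value g to g ⊕ X where X is the current total.
Heap A: need g' = 1⊕1 = 0. Options: 17−1→G=0, 17−6→G=0. Hits: 2.
Heap B: need g' = 3⊕1 = 2. Options: 12−1→G=2, 12−2→G=1, 12−3→G=0, 12−6→G=2, 12−8→G=0. Hits: 2.
Heap C: need g' = 3⊕1 = 2. Options: 7−1→G=2, 7−3→G=0, 7−6→G=1. Hits: 1.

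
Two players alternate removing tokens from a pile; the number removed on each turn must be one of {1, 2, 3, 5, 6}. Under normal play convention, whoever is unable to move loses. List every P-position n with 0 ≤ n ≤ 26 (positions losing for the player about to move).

G(0) = 0
G(1) = mex{0} = 1
G(2) = mex{1,0} = 2
G(3) = mex{2,1,0} = 3
G(4) = mex{3,2,1} = 0
G(5) = mex{0,3,2,0} = 1
G(6) = mex{1,0,3,1,0} = 2
G(7) = mex{2,1,0,2,1} = 3
G(8) = mex{3,2,1,3,2} = 0
G(9) = mex{0,3,2,0,3} = 1
G(10) = mex{1,0,3,1,0} = 2
G(11) = mex{2,1,0,2,1} = 3
G(12) = mex{3,2,1,3,2} = 0
G(13) = mex{0,3,2,0,3} = 1
G(14) = mex{1,0,3,1,0} = 2
G(15) = mex{2,1,0,2,1} = 3
G(16) = mex{3,2,1,3,2} = 0
G(17) = mex{0,3,2,0,3} = 1
G(18) = mex{1,0,3,1,0} = 2
G(19) = mex{2,1,0,2,1} = 3
G(20) = mex{3,2,1,3,2} = 0
G(21) = mex{0,3,2,0,3} = 1
G(22) = mex{1,0,3,1,0} = 2
G(23) = mex{2,1,0,2,1} = 3
G(24) = mex{3,2,1,3,2} = 0
G(25) = mex{0,3,2,0,3} = 1
G(26) = mex{1,0,3,1,0} = 2
P-positions are exactly the n with G(n) = 0.

0, 4, 8, 12, 16, 20, 24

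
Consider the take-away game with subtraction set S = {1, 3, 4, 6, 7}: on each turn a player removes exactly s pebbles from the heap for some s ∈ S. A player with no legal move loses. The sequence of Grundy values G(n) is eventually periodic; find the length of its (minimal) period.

G(0) = 0
G(1) = mex{0} = 1
G(2) = mex{1} = 0
G(3) = mex{0,0} = 1
G(4) = mex{1,1,0} = 2
G(5) = mex{2,0,1} = 3
G(6) = mex{3,1,0,0} = 2
G(7) = mex{2,2,1,1,0} = 3
G(8) = mex{3,3,2,0,1} = 4
G(9) = mex{4,2,3,1,0} = 5
G(10) = mex{5,3,2,2,1} = 0
G(11) = mex{0,4,3,3,2} = 1
G(12) = mex{1,5,4,2,3} = 0
G(13) = mex{0,0,5,3,2} = 1
G(14) = mex{1,1,0,4,3} = 2
G(15) = mex{2,0,1,5,4} = 3
G(16) = mex{3,1,0,0,5} = 2
G(17) = mex{2,2,1,1,0} = 3
G(18) = mex{3,3,2,0,1} = 4
G(19) = mex{4,2,3,1,0} = 5
G(20) = mex{5,3,2,2,1} = 0
G(21) = mex{0,4,3,3,2} = 1
G(n+10) = G(n) holds for n = 0,…,6 (a full window of length max(S) = 7), so the sequence is purely periodic with period 10.

10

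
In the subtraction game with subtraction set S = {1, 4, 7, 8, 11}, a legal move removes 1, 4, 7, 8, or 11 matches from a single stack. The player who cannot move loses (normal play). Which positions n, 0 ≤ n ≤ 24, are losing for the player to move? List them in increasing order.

0, 2, 5, 14, 17, 19

G(0) = 0
G(1) = mex{0} = 1
G(2) = mex{1} = 0
G(3) = mex{0} = 1
G(4) = mex{1,0} = 2
G(5) = mex{2,1} = 0
G(6) = mex{0,0} = 1
G(7) = mex{1,1,0} = 2
G(8) = mex{2,2,1,0} = 3
G(9) = mex{3,0,0,1} = 2
G(10) = mex{2,1,1,0} = 3
G(11) = mex{3,2,2,1,0} = 4
G(12) = mex{4,3,0,2,1} = 5
G(13) = mex{5,2,1,0,0} = 3
G(14) = mex{3,3,2,1,1} = 0
G(15) = mex{0,4,3,2,2} = 1
G(16) = mex{1,5,2,3,0} = 4
G(17) = mex{4,3,3,2,1} = 0
G(18) = mex{0,0,4,3,2} = 1
G(19) = mex{1,1,5,4,3} = 0
G(20) = mex{0,4,3,5,2} = 1
G(21) = mex{1,0,0,3,3} = 2
G(22) = mex{2,1,1,0,4} = 3
G(23) = mex{3,0,4,1,5} = 2
G(24) = mex{2,1,0,4,3} = 5
P-positions are exactly the n with G(n) = 0.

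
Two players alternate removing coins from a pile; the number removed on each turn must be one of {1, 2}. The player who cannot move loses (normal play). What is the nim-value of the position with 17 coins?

2

n :  0  1  2  3  4  5  6  7  8  9 10 11 12 13 14 15 16 17
G :  0  1  2  0  1  2  0  1  2  0  1  2  0  1  2  0  1  2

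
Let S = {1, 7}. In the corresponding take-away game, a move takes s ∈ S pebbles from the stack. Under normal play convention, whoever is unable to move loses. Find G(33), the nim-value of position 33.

1

n :  0  1  2  3  4  5  6  7  8  9 10 11 12 13 14 15 16 17 18 19 20 21 22 23 24 25 26 27 28 29 30 31 32 33
G :  0  1  0  1  0  1  0  1  0  1  0  1  0  1  0  1  0  1  0  1  0  1  0  1  0  1  0  1  0  1  0  1  0  1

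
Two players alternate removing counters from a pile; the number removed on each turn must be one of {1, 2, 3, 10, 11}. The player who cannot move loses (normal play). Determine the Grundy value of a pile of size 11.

3

n :  0  1  2  3  4  5  6  7  8  9 10 11
G :  0  1  2  3  0  1  2  3  0  1  2  3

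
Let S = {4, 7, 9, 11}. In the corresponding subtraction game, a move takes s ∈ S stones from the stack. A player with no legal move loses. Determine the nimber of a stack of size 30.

0

G(0) = 0
G(1) = mex{} = 0
G(2) = mex{} = 0
G(3) = mex{} = 0
G(4) = mex{0} = 1
G(5) = mex{0} = 1
G(6) = mex{0} = 1
G(7) = mex{0,0} = 1
G(8) = mex{1,0} = 2
G(9) = mex{1,0,0} = 2
G(10) = mex{1,0,0} = 2
G(11) = mex{1,1,0,0} = 2
G(12) = mex{2,1,0,0} = 3
G(13) = mex{2,1,1,0} = 3
G(14) = mex{2,1,1,0} = 3
G(15) = mex{2,2,1,1} = 0
G(16) = mex{3,2,1,1} = 0
G(17) = mex{3,2,2,1} = 0
G(18) = mex{3,2,2,1} = 0
G(19) = mex{0,3,2,2} = 1
G(20) = mex{0,3,2,2} = 1
G(21) = mex{0,3,3,2} = 1
G(22) = mex{0,0,3,2} = 1
G(23) = mex{1,0,3,3} = 2
G(24) = mex{1,0,0,3} = 2
G(25) = mex{1,0,0,3} = 2
G(26) = mex{1,1,0,0} = 2
G(27) = mex{2,1,0,0} = 3
G(28) = mex{2,1,1,0} = 3
G(29) = mex{2,1,1,0} = 3
G(30) = mex{2,2,1,1} = 0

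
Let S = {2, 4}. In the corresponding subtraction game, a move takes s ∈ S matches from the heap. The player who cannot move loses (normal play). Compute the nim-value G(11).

G(0) = 0
G(1) = mex{} = 0
G(2) = mex{0} = 1
G(3) = mex{0} = 1
G(4) = mex{1,0} = 2
G(5) = mex{1,0} = 2
G(6) = mex{2,1} = 0
G(7) = mex{2,1} = 0
G(8) = mex{0,2} = 1
G(9) = mex{0,2} = 1
G(10) = mex{1,0} = 2
G(11) = mex{1,0} = 2

2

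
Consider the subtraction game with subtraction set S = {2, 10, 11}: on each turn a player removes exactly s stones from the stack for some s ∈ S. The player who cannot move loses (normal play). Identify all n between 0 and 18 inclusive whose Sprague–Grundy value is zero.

0, 1, 4, 5, 8, 9, 13, 17

n :  0  1  2  3  4  5  6  7  8  9 10 11 12 13 14 15 16 17 18
G :  0  0  1  1  0  0  1  1  0  0  1  1  2  0  3  1  2  0  3
P-positions are exactly the n with G(n) = 0.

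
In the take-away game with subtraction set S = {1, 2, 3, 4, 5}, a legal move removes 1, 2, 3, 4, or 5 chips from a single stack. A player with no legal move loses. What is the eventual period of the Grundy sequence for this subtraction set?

6

n :  0  1  2  3  4  5  6  7  8  9 10 11 12 13 14
G :  0  1  2  3  4  5  0  1  2  3  4  5  0  1  2
G(n+6) = G(n) holds for n = 0,…,4 (a full window of length max(S) = 5), so the sequence is purely periodic with period 6.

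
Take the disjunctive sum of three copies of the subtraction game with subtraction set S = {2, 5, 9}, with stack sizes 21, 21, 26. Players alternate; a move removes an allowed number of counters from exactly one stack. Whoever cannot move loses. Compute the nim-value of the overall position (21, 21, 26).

2

All stacks use S = {2, 5, 9}:
n :  0  1  2  3  4  5  6  7  8  9 10 11 12 13 14 15 16 17 18 19 20 21 22 23 24 25 26
G :  0  0  1  1  0  2  1  0  0  1  1  0  2  1  0  0  1  1  0  2  1  0  0  1  1  0  2
Stack A: G(21) = 0.
Stack B: G(21) = 0.
Stack C: G(26) = 2.
Combined Grundy value = 0 ⊕ 0 ⊕ 2 = 2.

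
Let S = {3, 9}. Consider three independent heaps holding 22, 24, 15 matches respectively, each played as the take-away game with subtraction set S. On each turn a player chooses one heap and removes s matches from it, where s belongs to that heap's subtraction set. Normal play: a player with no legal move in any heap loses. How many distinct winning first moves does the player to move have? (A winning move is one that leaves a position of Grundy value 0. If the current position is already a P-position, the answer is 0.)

0

All heaps use S = {3, 9}:
G(0) = 0
G(1) = mex{} = 0
G(2) = mex{} = 0
G(3) = mex{0} = 1
G(4) = mex{0} = 1
G(5) = mex{0} = 1
G(6) = mex{1} = 0
G(7) = mex{1} = 0
G(8) = mex{1} = 0
G(9) = mex{0,0} = 1
G(10) = mex{0,0} = 1
G(11) = mex{0,0} = 1
G(12) = mex{1,1} = 0
G(13) = mex{1,1} = 0
G(14) = mex{1,1} = 0
G(15) = mex{0,0} = 1
G(16) = mex{0,0} = 1
G(17) = mex{0,0} = 1
G(18) = mex{1,1} = 0
G(19) = mex{1,1} = 0
G(20) = mex{1,1} = 0
G(21) = mex{0,0} = 1
G(22) = mex{0,0} = 1
G(23) = mex{0,0} = 1
G(24) = mex{1,1} = 0
Heap A: G(22) = 1.
Heap B: G(24) = 0.
Heap C: G(15) = 1.
Combined Grundy value = 1 ⊕ 0 ⊕ 1 = 0.
A winning move leaves total XOR = 0, i.e. changes one component's Grundy value g to g ⊕ X where X is the current total.
Heap A: target g' = 1⊕0 = 1, but every legal move changes the Grundy value (mex property), so 0 moves.
Heap B: target g' = 0⊕0 = 0, but every legal move changes the Grundy value (mex property), so 0 moves.
Heap C: target g' = 1⊕0 = 1, but every legal move changes the Grundy value (mex property), so 0 moves.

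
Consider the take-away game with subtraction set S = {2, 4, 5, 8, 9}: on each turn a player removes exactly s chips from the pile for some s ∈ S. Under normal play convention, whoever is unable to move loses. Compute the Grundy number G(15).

1

G(0) = 0
G(1) = mex{} = 0
G(2) = mex{0} = 1
G(3) = mex{0} = 1
G(4) = mex{1,0} = 2
G(5) = mex{1,0,0} = 2
G(6) = mex{2,1,0} = 3
G(7) = mex{2,1,1} = 0
G(8) = mex{3,2,1,0} = 4
G(9) = mex{0,2,2,0,0} = 1
G(10) = mex{4,3,2,1,0} = 5
G(11) = mex{1,0,3,1,1} = 2
G(12) = mex{5,4,0,2,1} = 3
G(13) = mex{2,1,4,2,2} = 0
G(14) = mex{3,5,1,3,2} = 0
G(15) = mex{0,2,5,0,3} = 1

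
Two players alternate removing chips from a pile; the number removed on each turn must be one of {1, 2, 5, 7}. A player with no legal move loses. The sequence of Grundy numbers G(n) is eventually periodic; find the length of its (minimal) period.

n :  0  1  2  3  4  5  6  7  8  9 10 11 12 13 14
G :  0  1  2  0  1  2  0  1  2  0  1  2  0  1  2
G(n+3) = G(n) holds for n = 0,…,6 (a full window of length max(S) = 7), so the sequence is purely periodic with period 3.

3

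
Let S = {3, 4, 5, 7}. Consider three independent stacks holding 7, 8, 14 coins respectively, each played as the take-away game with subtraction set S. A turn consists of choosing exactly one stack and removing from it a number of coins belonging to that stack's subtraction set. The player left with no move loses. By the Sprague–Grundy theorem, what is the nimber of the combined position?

All stacks use S = {3, 4, 5, 7}:
G(0) = 0
G(1) = mex{} = 0
G(2) = mex{} = 0
G(3) = mex{0} = 1
G(4) = mex{0,0} = 1
G(5) = mex{0,0,0} = 1
G(6) = mex{1,0,0} = 2
G(7) = mex{1,1,0,0} = 2
G(8) = mex{1,1,1,0} = 2
G(9) = mex{2,1,1,0} = 3
G(10) = mex{2,2,1,1} = 0
G(11) = mex{2,2,2,1} = 0
G(12) = mex{3,2,2,1} = 0
G(13) = mex{0,3,2,2} = 1
G(14) = mex{0,0,3,2} = 1
Stack A: G(7) = 2.
Stack B: G(8) = 2.
Stack C: G(14) = 1.
Combined Grundy value = 2 ⊕ 2 ⊕ 1 = 1.

1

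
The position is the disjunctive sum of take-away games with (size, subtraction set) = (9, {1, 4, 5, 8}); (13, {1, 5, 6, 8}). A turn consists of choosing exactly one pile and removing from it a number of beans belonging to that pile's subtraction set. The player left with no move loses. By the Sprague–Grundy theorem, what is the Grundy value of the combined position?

0

Pile A, S = {1, 4, 5, 8}:
n : 0 1 2 3 4 5 6 7 8 9
G : 0 1 0 1 2 3 2 3 4 0
G_A(9) = 0.
Pile B, S = {1, 5, 6, 8}:
n :  0  1  2  3  4  5  6  7  8  9 10 11 12 13
G :  0  1  0  1  0  1  2  3  2  3  2  0  1  0
G_B(13) = 0.
Combined Grundy value = 0 ⊕ 0 = 0.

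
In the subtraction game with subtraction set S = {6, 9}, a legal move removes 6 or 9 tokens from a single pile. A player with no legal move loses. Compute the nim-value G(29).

n :  0  1  2  3  4  5  6  7  8  9 10 11 12 13 14 15 16 17 18 19 20 21 22 23 24 25 26 27 28 29
G :  0  0  0  0  0  0  1  1  1  1  1  1  2  2  2  0  0  0  0  0  0  1  1  1  1  1  1  2  2  2

2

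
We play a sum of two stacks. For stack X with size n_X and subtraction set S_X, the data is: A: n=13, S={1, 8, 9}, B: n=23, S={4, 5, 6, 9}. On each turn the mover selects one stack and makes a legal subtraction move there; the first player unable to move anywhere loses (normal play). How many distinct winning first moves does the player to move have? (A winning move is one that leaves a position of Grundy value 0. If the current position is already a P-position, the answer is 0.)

Stack A, S = {1, 8, 9}:
n :  0  1  2  3  4  5  6  7  8  9 10 11 12 13
G :  0  1  0  1  0  1  0  1  2  3  2  3  2  3
G_A(13) = 3.
Stack B, S = {4, 5, 6, 9}:
n :  0  1  2  3  4  5  6  7  8  9 10 11 12 13 14 15 16 17 18 19 20 21 22 23
G :  0  0  0  0  1  1  1  1  2  2  2  2  3  0  0  0  0  1  1  1  1  2  2  2
G_B(23) = 2.
Combined Grundy value = 3 ⊕ 2 = 1.
A winning move leaves total XOR = 0, i.e. changes one component's Grundy value g to g ⊕ X where X is the current total.
Stack A: need g' = 3⊕1 = 2. Options: 13−1→G=2, 13−8→G=1, 13−9→G=0. Hits: 1.
Stack B: need g' = 2⊕1 = 3. Options: 23−4→G=1, 23−5→G=1, 23−6→G=1, 23−9→G=0. Hits: 0.

1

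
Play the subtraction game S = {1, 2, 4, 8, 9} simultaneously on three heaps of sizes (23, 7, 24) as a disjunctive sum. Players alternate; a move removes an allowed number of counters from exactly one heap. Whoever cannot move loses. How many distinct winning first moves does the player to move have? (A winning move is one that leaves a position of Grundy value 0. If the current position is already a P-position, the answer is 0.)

0

All heaps use S = {1, 2, 4, 8, 9}:
G(0) = 0
G(1) = mex{0} = 1
G(2) = mex{1,0} = 2
G(3) = mex{2,1} = 0
G(4) = mex{0,2,0} = 1
G(5) = mex{1,0,1} = 2
G(6) = mex{2,1,2} = 0
G(7) = mex{0,2,0} = 1
G(8) = mex{1,0,1,0} = 2
G(9) = mex{2,1,2,1,0} = 3
G(10) = mex{3,2,0,2,1} = 4
G(11) = mex{4,3,1,0,2} = 5
G(12) = mex{5,4,2,1,0} = 3
G(13) = mex{3,5,3,2,1} = 0
G(14) = mex{0,3,4,0,2} = 1
G(15) = mex{1,0,5,1,0} = 2
G(16) = mex{2,1,3,2,1} = 0
G(17) = mex{0,2,0,3,2} = 1
G(18) = mex{1,0,1,4,3} = 2
G(19) = mex{2,1,2,5,4} = 0
G(20) = mex{0,2,0,3,5} = 1
G(21) = mex{1,0,1,0,3} = 2
G(22) = mex{2,1,2,1,0} = 3
G(23) = mex{3,2,0,2,1} = 4
G(24) = mex{4,3,1,0,2} = 5
Heap A: G(23) = 4.
Heap B: G(7) = 1.
Heap C: G(24) = 5.
Combined Grundy value = 4 ⊕ 1 ⊕ 5 = 0.
A winning move leaves total XOR = 0, i.e. changes one component's Grundy value g to g ⊕ X where X is the current total.
Heap A: target g' = 4⊕0 = 4, but every legal move changes the Grundy value (mex property), so 0 moves.
Heap B: target g' = 1⊕0 = 1, but every legal move changes the Grundy value (mex property), so 0 moves.
Heap C: target g' = 5⊕0 = 5, but every legal move changes the Grundy value (mex property), so 0 moves.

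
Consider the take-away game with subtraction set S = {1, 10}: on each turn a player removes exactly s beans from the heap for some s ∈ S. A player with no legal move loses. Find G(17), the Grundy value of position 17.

G(0) = 0
G(1) = mex{0} = 1
G(2) = mex{1} = 0
G(3) = mex{0} = 1
G(4) = mex{1} = 0
G(5) = mex{0} = 1
G(6) = mex{1} = 0
G(7) = mex{0} = 1
G(8) = mex{1} = 0
G(9) = mex{0} = 1
G(10) = mex{1,0} = 2
G(11) = mex{2,1} = 0
G(12) = mex{0,0} = 1
G(13) = mex{1,1} = 0
G(14) = mex{0,0} = 1
G(15) = mex{1,1} = 0
G(16) = mex{0,0} = 1
G(17) = mex{1,1} = 0

0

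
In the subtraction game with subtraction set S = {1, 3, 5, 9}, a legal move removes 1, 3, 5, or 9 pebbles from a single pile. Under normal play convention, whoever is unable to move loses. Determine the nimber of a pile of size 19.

G(0) = 0
G(1) = mex{0} = 1
G(2) = mex{1} = 0
G(3) = mex{0,0} = 1
G(4) = mex{1,1} = 0
G(5) = mex{0,0,0} = 1
G(6) = mex{1,1,1} = 0
G(7) = mex{0,0,0} = 1
G(8) = mex{1,1,1} = 0
G(9) = mex{0,0,0,0} = 1
G(10) = mex{1,1,1,1} = 0
G(11) = mex{0,0,0,0} = 1
G(12) = mex{1,1,1,1} = 0
G(13) = mex{0,0,0,0} = 1
G(14) = mex{1,1,1,1} = 0
G(15) = mex{0,0,0,0} = 1
G(16) = mex{1,1,1,1} = 0
G(17) = mex{0,0,0,0} = 1
G(18) = mex{1,1,1,1} = 0
G(19) = mex{0,0,0,0} = 1

1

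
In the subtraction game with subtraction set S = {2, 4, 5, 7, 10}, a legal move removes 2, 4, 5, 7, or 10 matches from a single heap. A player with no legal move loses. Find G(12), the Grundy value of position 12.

n :  0  1  2  3  4  5  6  7  8  9 10 11 12
G :  0  0  1  1  2  2  3  3  4  0  5  1  0

0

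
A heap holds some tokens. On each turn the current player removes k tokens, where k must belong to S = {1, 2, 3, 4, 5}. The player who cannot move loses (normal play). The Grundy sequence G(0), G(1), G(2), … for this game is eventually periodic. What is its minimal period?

G(0) = 0
G(1) = mex{0} = 1
G(2) = mex{1,0} = 2
G(3) = mex{2,1,0} = 3
G(4) = mex{3,2,1,0} = 4
G(5) = mex{4,3,2,1,0} = 5
G(6) = mex{5,4,3,2,1} = 0
G(7) = mex{0,5,4,3,2} = 1
G(8) = mex{1,0,5,4,3} = 2
G(9) = mex{2,1,0,5,4} = 3
G(10) = mex{3,2,1,0,5} = 4
G(11) = mex{4,3,2,1,0} = 5
G(12) = mex{5,4,3,2,1} = 0
G(13) = mex{0,5,4,3,2} = 1
G(14) = mex{1,0,5,4,3} = 2
G(n+6) = G(n) holds for n = 0,…,4 (a full window of length max(S) = 5), so the sequence is purely periodic with period 6.

6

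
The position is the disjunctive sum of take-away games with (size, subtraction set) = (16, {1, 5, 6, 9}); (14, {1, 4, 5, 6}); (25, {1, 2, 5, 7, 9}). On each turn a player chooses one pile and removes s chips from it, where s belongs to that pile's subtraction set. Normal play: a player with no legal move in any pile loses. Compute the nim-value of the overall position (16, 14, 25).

6

Pile A, S = {1, 5, 6, 9}:
n :  0  1  2  3  4  5  6  7  8  9 10 11 12 13 14 15 16
G :  0  1  0  1  0  1  2  3  2  3  2  3  0  1  0  1  0
G_A(16) = 0.
Pile B, S = {1, 4, 5, 6}:
n :  0  1  2  3  4  5  6  7  8  9 10 11 12 13 14
G :  0  1  0  1  2  3  2  3  4  0  1  0  1  2  3
G_B(14) = 3.
Pile C, S = {1, 2, 5, 7, 9}:
n :  0  1  2  3  4  5  6  7  8  9 10 11 12 13 14 15 16 17 18 19 20 21 22 23 24 25
G :  0  1  2  0  1  2  0  1  2  3  4  5  3  4  0  1  2  0  1  2  0  1  2  3  4  5
G_C(25) = 5.
Combined Grundy value = 0 ⊕ 3 ⊕ 5 = 6.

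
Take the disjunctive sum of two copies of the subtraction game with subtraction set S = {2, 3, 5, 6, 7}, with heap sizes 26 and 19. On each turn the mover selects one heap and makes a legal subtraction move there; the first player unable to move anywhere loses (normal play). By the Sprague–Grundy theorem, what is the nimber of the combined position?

4

All heaps use S = {2, 3, 5, 6, 7}:
G(0) = 0
G(1) = mex{} = 0
G(2) = mex{0} = 1
G(3) = mex{0,0} = 1
G(4) = mex{1,0} = 2
G(5) = mex{1,1,0} = 2
G(6) = mex{2,1,0,0} = 3
G(7) = mex{2,2,1,0,0} = 3
G(8) = mex{3,2,1,1,0} = 4
G(9) = mex{3,3,2,1,1} = 0
G(10) = mex{4,3,2,2,1} = 0
G(11) = mex{0,4,3,2,2} = 1
G(12) = mex{0,0,3,3,2} = 1
G(13) = mex{1,0,4,3,3} = 2
G(14) = mex{1,1,0,4,3} = 2
G(15) = mex{2,1,0,0,4} = 3
G(16) = mex{2,2,1,0,0} = 3
G(17) = mex{3,2,1,1,0} = 4
G(18) = mex{3,3,2,1,1} = 0
G(19) = mex{4,3,2,2,1} = 0
G(20) = mex{0,4,3,2,2} = 1
G(21) = mex{0,0,3,3,2} = 1
G(22) = mex{1,0,4,3,3} = 2
G(23) = mex{1,1,0,4,3} = 2
G(24) = mex{2,1,0,0,4} = 3
G(25) = mex{2,2,1,0,0} = 3
G(26) = mex{3,2,1,1,0} = 4
Heap A: G(26) = 4.
Heap B: G(19) = 0.
Combined Grundy value = 4 ⊕ 0 = 4.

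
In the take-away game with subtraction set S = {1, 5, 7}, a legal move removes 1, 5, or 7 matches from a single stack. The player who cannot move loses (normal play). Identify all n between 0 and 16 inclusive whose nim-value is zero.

G(0) = 0
G(1) = mex{0} = 1
G(2) = mex{1} = 0
G(3) = mex{0} = 1
G(4) = mex{1} = 0
G(5) = mex{0,0} = 1
G(6) = mex{1,1} = 0
G(7) = mex{0,0,0} = 1
G(8) = mex{1,1,1} = 0
G(9) = mex{0,0,0} = 1
G(10) = mex{1,1,1} = 0
G(11) = mex{0,0,0} = 1
G(12) = mex{1,1,1} = 0
G(13) = mex{0,0,0} = 1
G(14) = mex{1,1,1} = 0
G(15) = mex{0,0,0} = 1
G(16) = mex{1,1,1} = 0
P-positions are exactly the n with G(n) = 0.

0, 2, 4, 6, 8, 10, 12, 14, 16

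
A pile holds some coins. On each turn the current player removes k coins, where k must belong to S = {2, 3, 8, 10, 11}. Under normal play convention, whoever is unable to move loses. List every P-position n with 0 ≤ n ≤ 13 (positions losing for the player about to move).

n :  0  1  2  3  4  5  6  7  8  9 10 11 12 13
G :  0  0  1  1  2  0  0  1  1  2  2  3  3  4
P-positions are exactly the n with G(n) = 0.

0, 1, 5, 6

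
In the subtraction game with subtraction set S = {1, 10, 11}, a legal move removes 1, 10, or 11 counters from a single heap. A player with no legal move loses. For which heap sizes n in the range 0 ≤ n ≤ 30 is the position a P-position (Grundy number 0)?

0, 2, 4, 6, 8, 20, 22, 24, 26, 28

n :  0  1  2  3  4  5  6  7  8  9 10 11 12 13 14 15 16 17 18 19 20 21 22 23 24 25 26 27 28 29 30
G :  0  1  0  1  0  1  0  1  0  1  2  3  2  3  2  3  2  3  2  3  0  1  0  1  0  1  0  1  0  1  2
P-positions are exactly the n with G(n) = 0.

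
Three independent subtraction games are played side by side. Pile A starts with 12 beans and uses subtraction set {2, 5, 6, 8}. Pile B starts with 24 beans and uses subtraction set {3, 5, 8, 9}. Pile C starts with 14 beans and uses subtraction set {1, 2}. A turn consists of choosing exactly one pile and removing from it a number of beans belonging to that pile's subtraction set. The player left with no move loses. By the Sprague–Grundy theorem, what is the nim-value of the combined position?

Pile A, S = {2, 5, 6, 8}:
G(0) = 0
G(1) = mex{} = 0
G(2) = mex{0} = 1
G(3) = mex{0} = 1
G(4) = mex{1} = 0
G(5) = mex{1,0} = 2
G(6) = mex{0,0,0} = 1
G(7) = mex{2,1,0} = 3
G(8) = mex{1,1,1,0} = 2
G(9) = mex{3,0,1,0} = 2
G(10) = mex{2,2,0,1} = 3
G(11) = mex{2,1,2,1} = 0
G(12) = mex{3,3,1,0} = 2
G_A(12) = 2.
Pile B, S = {3, 5, 8, 9}:
n :  0  1  2  3  4  5  6  7  8  9 10 11 12 13 14 15 16 17 18 19 20 21 22 23 24
G :  0  0  0  1  1  1  2  2  2  3  3  3  0  0  0  1  1  1  2  2  2  3  3  3  0
G_B(24) = 0.
Pile C, S = {1, 2}:
G(0) = 0
G(1) = mex{0} = 1
G(2) = mex{1,0} = 2
G(3) = mex{2,1} = 0
G(4) = mex{0,2} = 1
G(5) = mex{1,0} = 2
G(6) = mex{2,1} = 0
G(7) = mex{0,2} = 1
G(8) = mex{1,0} = 2
G(9) = mex{2,1} = 0
G(10) = mex{0,2} = 1
G(11) = mex{1,0} = 2
G(12) = mex{2,1} = 0
G(13) = mex{0,2} = 1
G(14) = mex{1,0} = 2
G_C(14) = 2.
Combined Grundy value = 2 ⊕ 0 ⊕ 2 = 0.

0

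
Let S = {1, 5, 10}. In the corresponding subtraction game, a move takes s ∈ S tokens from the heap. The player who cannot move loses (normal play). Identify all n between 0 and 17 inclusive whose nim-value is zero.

n :  0  1  2  3  4  5  6  7  8  9 10 11 12 13 14 15 16 17
G :  0  1  0  1  0  1  0  1  0  1  2  3  2  3  2  0  1  0
P-positions are exactly the n with G(n) = 0.

0, 2, 4, 6, 8, 15, 17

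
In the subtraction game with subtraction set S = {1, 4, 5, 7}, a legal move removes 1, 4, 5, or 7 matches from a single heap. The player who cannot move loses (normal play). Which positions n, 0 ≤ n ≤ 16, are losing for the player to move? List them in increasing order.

0, 2, 8, 10, 16

n :  0  1  2  3  4  5  6  7  8  9 10 11 12 13 14 15 16
G :  0  1  0  1  2  3  2  3  0  1  0  1  2  3  2  3  0
P-positions are exactly the n with G(n) = 0.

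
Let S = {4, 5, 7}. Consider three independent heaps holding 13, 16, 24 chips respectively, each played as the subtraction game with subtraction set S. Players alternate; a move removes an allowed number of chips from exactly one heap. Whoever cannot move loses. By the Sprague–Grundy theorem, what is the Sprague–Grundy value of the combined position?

1

All heaps use S = {4, 5, 7}:
G(0) = 0
G(1) = mex{} = 0
G(2) = mex{} = 0
G(3) = mex{} = 0
G(4) = mex{0} = 1
G(5) = mex{0,0} = 1
G(6) = mex{0,0} = 1
G(7) = mex{0,0,0} = 1
G(8) = mex{1,0,0} = 2
G(9) = mex{1,1,0} = 2
G(10) = mex{1,1,0} = 2
G(11) = mex{1,1,1} = 0
G(12) = mex{2,1,1} = 0
G(13) = mex{2,2,1} = 0
G(14) = mex{2,2,1} = 0
G(15) = mex{0,2,2} = 1
G(16) = mex{0,0,2} = 1
G(17) = mex{0,0,2} = 1
G(18) = mex{0,0,0} = 1
G(19) = mex{1,0,0} = 2
G(20) = mex{1,1,0} = 2
G(21) = mex{1,1,0} = 2
G(22) = mex{1,1,1} = 0
G(23) = mex{2,1,1} = 0
G(24) = mex{2,2,1} = 0
Heap A: G(13) = 0.
Heap B: G(16) = 1.
Heap C: G(24) = 0.
Combined Grundy value = 0 ⊕ 1 ⊕ 0 = 1.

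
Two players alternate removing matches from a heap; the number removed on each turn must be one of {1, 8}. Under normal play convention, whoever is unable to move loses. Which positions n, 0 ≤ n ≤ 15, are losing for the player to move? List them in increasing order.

0, 2, 4, 6, 9, 11, 13, 15

G(0) = 0
G(1) = mex{0} = 1
G(2) = mex{1} = 0
G(3) = mex{0} = 1
G(4) = mex{1} = 0
G(5) = mex{0} = 1
G(6) = mex{1} = 0
G(7) = mex{0} = 1
G(8) = mex{1,0} = 2
G(9) = mex{2,1} = 0
G(10) = mex{0,0} = 1
G(11) = mex{1,1} = 0
G(12) = mex{0,0} = 1
G(13) = mex{1,1} = 0
G(14) = mex{0,0} = 1
G(15) = mex{1,1} = 0
P-positions are exactly the n with G(n) = 0.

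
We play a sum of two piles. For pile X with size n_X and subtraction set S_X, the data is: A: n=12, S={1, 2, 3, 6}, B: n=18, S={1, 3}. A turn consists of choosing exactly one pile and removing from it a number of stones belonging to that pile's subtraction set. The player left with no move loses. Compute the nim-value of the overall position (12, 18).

0

Pile A, S = {1, 2, 3, 6}:
n :  0  1  2  3  4  5  6  7  8  9 10 11 12
G :  0  1  2  3  0  1  2  3  0  1  2  3  0
G_A(12) = 0.
Pile B, S = {1, 3}:
G(0) = 0
G(1) = mex{0} = 1
G(2) = mex{1} = 0
G(3) = mex{0,0} = 1
G(4) = mex{1,1} = 0
G(5) = mex{0,0} = 1
G(6) = mex{1,1} = 0
G(7) = mex{0,0} = 1
G(8) = mex{1,1} = 0
G(9) = mex{0,0} = 1
G(10) = mex{1,1} = 0
G(11) = mex{0,0} = 1
G(12) = mex{1,1} = 0
G(13) = mex{0,0} = 1
G(14) = mex{1,1} = 0
G(15) = mex{0,0} = 1
G(16) = mex{1,1} = 0
G(17) = mex{0,0} = 1
G(18) = mex{1,1} = 0
G_B(18) = 0.
Combined Grundy value = 0 ⊕ 0 = 0.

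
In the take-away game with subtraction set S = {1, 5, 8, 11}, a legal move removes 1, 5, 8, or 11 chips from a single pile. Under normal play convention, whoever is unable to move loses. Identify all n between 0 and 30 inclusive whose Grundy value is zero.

G(0) = 0
G(1) = mex{0} = 1
G(2) = mex{1} = 0
G(3) = mex{0} = 1
G(4) = mex{1} = 0
G(5) = mex{0,0} = 1
G(6) = mex{1,1} = 0
G(7) = mex{0,0} = 1
G(8) = mex{1,1,0} = 2
G(9) = mex{2,0,1} = 3
G(10) = mex{3,1,0} = 2
G(11) = mex{2,0,1,0} = 3
G(12) = mex{3,1,0,1} = 2
G(13) = mex{2,2,1,0} = 3
G(14) = mex{3,3,0,1} = 2
G(15) = mex{2,2,1,0} = 3
G(16) = mex{3,3,2,1} = 0
G(17) = mex{0,2,3,0} = 1
G(18) = mex{1,3,2,1} = 0
G(19) = mex{0,2,3,2} = 1
G(20) = mex{1,3,2,3} = 0
G(21) = mex{0,0,3,2} = 1
G(22) = mex{1,1,2,3} = 0
G(23) = mex{0,0,3,2} = 1
G(24) = mex{1,1,0,3} = 2
G(25) = mex{2,0,1,2} = 3
G(26) = mex{3,1,0,3} = 2
G(27) = mex{2,0,1,0} = 3
G(28) = mex{3,1,0,1} = 2
G(29) = mex{2,2,1,0} = 3
G(30) = mex{3,3,0,1} = 2
P-positions are exactly the n with G(n) = 0.

0, 2, 4, 6, 16, 18, 20, 22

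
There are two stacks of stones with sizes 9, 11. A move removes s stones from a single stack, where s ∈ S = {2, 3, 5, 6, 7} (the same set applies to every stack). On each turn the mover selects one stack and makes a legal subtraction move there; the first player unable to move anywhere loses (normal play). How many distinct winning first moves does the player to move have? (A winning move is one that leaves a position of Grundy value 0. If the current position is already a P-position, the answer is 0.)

All stacks use S = {2, 3, 5, 6, 7}:
n :  0  1  2  3  4  5  6  7  8  9 10 11
G :  0  0  1  1  2  2  3  3  4  0  0  1
Stack A: G(9) = 0.
Stack B: G(11) = 1.
Combined Grundy value = 0 ⊕ 1 = 1.
A winning move leaves total XOR = 0, i.e. changes one component's Grundy value g to g ⊕ X where X is the current total.
Stack A: need g' = 0⊕1 = 1. Options: 9−2→G=3, 9−3→G=3, 9−5→G=2, 9−6→G=1, 9−7→G=1. Hits: 2.
Stack B: need g' = 1⊕1 = 0. Options: 11−2→G=0, 11−3→G=4, 11−5→G=3, 11−6→G=2, 11−7→G=2. Hits: 1.

3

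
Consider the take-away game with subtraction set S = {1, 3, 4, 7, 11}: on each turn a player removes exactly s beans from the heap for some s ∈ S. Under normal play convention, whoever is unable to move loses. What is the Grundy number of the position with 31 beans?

3

G(0) = 0
G(1) = mex{0} = 1
G(2) = mex{1} = 0
G(3) = mex{0,0} = 1
G(4) = mex{1,1,0} = 2
G(5) = mex{2,0,1} = 3
G(6) = mex{3,1,0} = 2
G(7) = mex{2,2,1,0} = 3
G(8) = mex{3,3,2,1} = 0
G(9) = mex{0,2,3,0} = 1
G(10) = mex{1,3,2,1} = 0
G(11) = mex{0,0,3,2,0} = 1
G(12) = mex{1,1,0,3,1} = 2
G(13) = mex{2,0,1,2,0} = 3
G(14) = mex{3,1,0,3,1} = 2
G(15) = mex{2,2,1,0,2} = 3
G(16) = mex{3,3,2,1,3} = 0
G(17) = mex{0,2,3,0,2} = 1
G(18) = mex{1,3,2,1,3} = 0
G(19) = mex{0,0,3,2,0} = 1
G(20) = mex{1,1,0,3,1} = 2
G(21) = mex{2,0,1,2,0} = 3
G(22) = mex{3,1,0,3,1} = 2
G(23) = mex{2,2,1,0,2} = 3
G(24) = mex{3,3,2,1,3} = 0
G(25) = mex{0,2,3,0,2} = 1
G(26) = mex{1,3,2,1,3} = 0
G(27) = mex{0,0,3,2,0} = 1
G(28) = mex{1,1,0,3,1} = 2
G(29) = mex{2,0,1,2,0} = 3
G(30) = mex{3,1,0,3,1} = 2
G(31) = mex{2,2,1,0,2} = 3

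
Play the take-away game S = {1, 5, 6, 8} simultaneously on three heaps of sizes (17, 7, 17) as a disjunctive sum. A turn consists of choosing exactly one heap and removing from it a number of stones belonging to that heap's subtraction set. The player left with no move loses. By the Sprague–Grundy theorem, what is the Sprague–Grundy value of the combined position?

All heaps use S = {1, 5, 6, 8}:
G(0) = 0
G(1) = mex{0} = 1
G(2) = mex{1} = 0
G(3) = mex{0} = 1
G(4) = mex{1} = 0
G(5) = mex{0,0} = 1
G(6) = mex{1,1,0} = 2
G(7) = mex{2,0,1} = 3
G(8) = mex{3,1,0,0} = 2
G(9) = mex{2,0,1,1} = 3
G(10) = mex{3,1,0,0} = 2
G(11) = mex{2,2,1,1} = 0
G(12) = mex{0,3,2,0} = 1
G(13) = mex{1,2,3,1} = 0
G(14) = mex{0,3,2,2} = 1
G(15) = mex{1,2,3,3} = 0
G(16) = mex{0,0,2,2} = 1
G(17) = mex{1,1,0,3} = 2
Heap A: G(17) = 2.
Heap B: G(7) = 3.
Heap C: G(17) = 2.
Combined Grundy value = 2 ⊕ 3 ⊕ 2 = 3.

3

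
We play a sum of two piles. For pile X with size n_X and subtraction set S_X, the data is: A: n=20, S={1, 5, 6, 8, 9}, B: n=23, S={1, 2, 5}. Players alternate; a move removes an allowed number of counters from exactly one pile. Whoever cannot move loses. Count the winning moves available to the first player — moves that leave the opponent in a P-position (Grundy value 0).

0

Pile A, S = {1, 5, 6, 8, 9}:
n :  0  1  2  3  4  5  6  7  8  9 10 11 12 13 14 15 16 17 18 19 20
G :  0  1  0  1  0  1  2  3  2  3  2  3  4  5  0  1  0  1  0  1  2
G_A(20) = 2.
Pile B, S = {1, 2, 5}:
G(0) = 0
G(1) = mex{0} = 1
G(2) = mex{1,0} = 2
G(3) = mex{2,1} = 0
G(4) = mex{0,2} = 1
G(5) = mex{1,0,0} = 2
G(6) = mex{2,1,1} = 0
G(7) = mex{0,2,2} = 1
G(8) = mex{1,0,0} = 2
G(9) = mex{2,1,1} = 0
G(10) = mex{0,2,2} = 1
G(11) = mex{1,0,0} = 2
G(12) = mex{2,1,1} = 0
G(13) = mex{0,2,2} = 1
G(14) = mex{1,0,0} = 2
G(15) = mex{2,1,1} = 0
G(16) = mex{0,2,2} = 1
G(17) = mex{1,0,0} = 2
G(18) = mex{2,1,1} = 0
G(19) = mex{0,2,2} = 1
G(20) = mex{1,0,0} = 2
G(21) = mex{2,1,1} = 0
G(22) = mex{0,2,2} = 1
G(23) = mex{1,0,0} = 2
G_B(23) = 2.
Combined Grundy value = 2 ⊕ 2 = 0.
A winning move leaves total XOR = 0, i.e. changes one component's Grundy value g to g ⊕ X where X is the current total.
Pile A: target g' = 2⊕0 = 2, but every legal move changes the Grundy value (mex property), so 0 moves.
Pile B: target g' = 2⊕0 = 2, but every legal move changes the Grundy value (mex property), so 0 moves.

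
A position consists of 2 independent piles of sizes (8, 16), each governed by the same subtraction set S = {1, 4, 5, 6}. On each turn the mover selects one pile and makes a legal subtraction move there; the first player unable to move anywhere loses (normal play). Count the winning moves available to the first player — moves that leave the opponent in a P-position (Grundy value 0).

All piles use S = {1, 4, 5, 6}:
G(0) = 0
G(1) = mex{0} = 1
G(2) = mex{1} = 0
G(3) = mex{0} = 1
G(4) = mex{1,0} = 2
G(5) = mex{2,1,0} = 3
G(6) = mex{3,0,1,0} = 2
G(7) = mex{2,1,0,1} = 3
G(8) = mex{3,2,1,0} = 4
G(9) = mex{4,3,2,1} = 0
G(10) = mex{0,2,3,2} = 1
G(11) = mex{1,3,2,3} = 0
G(12) = mex{0,4,3,2} = 1
G(13) = mex{1,0,4,3} = 2
G(14) = mex{2,1,0,4} = 3
G(15) = mex{3,0,1,0} = 2
G(16) = mex{2,1,0,1} = 3
Pile A: G(8) = 4.
Pile B: G(16) = 3.
Combined Grundy value = 4 ⊕ 3 = 7.
A winning move leaves total XOR = 0, i.e. changes one component's Grundy value g to g ⊕ X where X is the current total.
Pile A: need g' = 4⊕7 = 3. Options: 8−1→G=3, 8−4→G=2, 8−5→G=1, 8−6→G=0. Hits: 1.
Pile B: need g' = 3⊕7 = 4. Options: 16−1→G=2, 16−4→G=1, 16−5→G=0, 16−6→G=1. Hits: 0.

1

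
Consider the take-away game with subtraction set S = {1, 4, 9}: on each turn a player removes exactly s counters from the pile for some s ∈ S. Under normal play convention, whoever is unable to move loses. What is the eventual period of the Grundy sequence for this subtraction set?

G(0) = 0
G(1) = mex{0} = 1
G(2) = mex{1} = 0
G(3) = mex{0} = 1
G(4) = mex{1,0} = 2
G(5) = mex{2,1} = 0
G(6) = mex{0,0} = 1
G(7) = mex{1,1} = 0
G(8) = mex{0,2} = 1
G(9) = mex{1,0,0} = 2
G(10) = mex{2,1,1} = 0
G(11) = mex{0,0,0} = 1
G(12) = mex{1,1,1} = 0
G(13) = mex{0,2,2} = 1
G(14) = mex{1,0,0} = 2
G(15) = mex{2,1,1} = 0
G(n+5) = G(n) holds for n = 0,…,8 (a full window of length max(S) = 9), so the sequence is purely periodic with period 5.

5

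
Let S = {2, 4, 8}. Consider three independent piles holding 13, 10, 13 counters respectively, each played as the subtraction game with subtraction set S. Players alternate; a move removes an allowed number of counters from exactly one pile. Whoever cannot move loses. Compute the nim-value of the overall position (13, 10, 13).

2

All piles use S = {2, 4, 8}:
n :  0  1  2  3  4  5  6  7  8  9 10 11 12 13
G :  0  0  1  1  2  2  0  0  1  1  2  2  0  0
Pile A: G(13) = 0.
Pile B: G(10) = 2.
Pile C: G(13) = 0.
Combined Grundy value = 0 ⊕ 2 ⊕ 0 = 2.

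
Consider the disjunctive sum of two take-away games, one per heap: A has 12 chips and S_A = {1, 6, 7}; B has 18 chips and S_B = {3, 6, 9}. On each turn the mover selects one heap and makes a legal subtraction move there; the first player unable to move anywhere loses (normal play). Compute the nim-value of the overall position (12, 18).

2

Heap A, S = {1, 6, 7}:
G(0) = 0
G(1) = mex{0} = 1
G(2) = mex{1} = 0
G(3) = mex{0} = 1
G(4) = mex{1} = 0
G(5) = mex{0} = 1
G(6) = mex{1,0} = 2
G(7) = mex{2,1,0} = 3
G(8) = mex{3,0,1} = 2
G(9) = mex{2,1,0} = 3
G(10) = mex{3,0,1} = 2
G(11) = mex{2,1,0} = 3
G(12) = mex{3,2,1} = 0
G_A(12) = 0.
Heap B, S = {3, 6, 9}:
G(0) = 0
G(1) = mex{} = 0
G(2) = mex{} = 0
G(3) = mex{0} = 1
G(4) = mex{0} = 1
G(5) = mex{0} = 1
G(6) = mex{1,0} = 2
G(7) = mex{1,0} = 2
G(8) = mex{1,0} = 2
G(9) = mex{2,1,0} = 3
G(10) = mex{2,1,0} = 3
G(11) = mex{2,1,0} = 3
G(12) = mex{3,2,1} = 0
G(13) = mex{3,2,1} = 0
G(14) = mex{3,2,1} = 0
G(15) = mex{0,3,2} = 1
G(16) = mex{0,3,2} = 1
G(17) = mex{0,3,2} = 1
G(18) = mex{1,0,3} = 2
G_B(18) = 2.
Combined Grundy value = 0 ⊕ 2 = 2.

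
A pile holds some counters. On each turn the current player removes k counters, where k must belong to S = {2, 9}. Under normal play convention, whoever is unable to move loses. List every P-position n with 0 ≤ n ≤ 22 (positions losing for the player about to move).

0, 1, 4, 5, 8, 11, 12, 15, 16, 19, 22

n :  0  1  2  3  4  5  6  7  8  9 10 11 12 13 14 15 16 17 18 19 20 21 22
G :  0  0  1  1  0  0  1  1  0  2  1  0  0  1  1  0  0  1  1  0  2  1  0
P-positions are exactly the n with G(n) = 0.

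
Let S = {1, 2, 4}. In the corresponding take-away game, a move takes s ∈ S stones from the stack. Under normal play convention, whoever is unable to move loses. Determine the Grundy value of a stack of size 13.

1

n :  0  1  2  3  4  5  6  7  8  9 10 11 12 13
G :  0  1  2  0  1  2  0  1  2  0  1  2  0  1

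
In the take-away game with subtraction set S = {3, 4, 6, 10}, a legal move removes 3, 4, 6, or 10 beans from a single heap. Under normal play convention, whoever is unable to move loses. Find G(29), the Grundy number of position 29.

G(0) = 0
G(1) = mex{} = 0
G(2) = mex{} = 0
G(3) = mex{0} = 1
G(4) = mex{0,0} = 1
G(5) = mex{0,0} = 1
G(6) = mex{1,0,0} = 2
G(7) = mex{1,1,0} = 2
G(8) = mex{1,1,0} = 2
G(9) = mex{2,1,1} = 0
G(10) = mex{2,2,1,0} = 3
G(11) = mex{2,2,1,0} = 3
G(12) = mex{0,2,2,0} = 1
G(13) = mex{3,0,2,1} = 4
G(14) = mex{3,3,2,1} = 0
G(15) = mex{1,3,0,1} = 2
G(16) = mex{4,1,3,2} = 0
G(17) = mex{0,4,3,2} = 1
G(18) = mex{2,0,1,2} = 3
G(19) = mex{0,2,4,0} = 1
G(20) = mex{1,0,0,3} = 2
G(21) = mex{3,1,2,3} = 0
G(22) = mex{1,3,0,1} = 2
G(23) = mex{2,1,1,4} = 0
G(24) = mex{0,2,3,0} = 1
G(25) = mex{2,0,1,2} = 3
G(26) = mex{0,2,2,0} = 1
G(27) = mex{1,0,0,1} = 2
G(28) = mex{3,1,2,3} = 0
G(29) = mex{1,3,0,1} = 2

2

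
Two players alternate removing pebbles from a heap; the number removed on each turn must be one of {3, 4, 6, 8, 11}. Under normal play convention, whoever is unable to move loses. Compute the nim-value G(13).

n :  0  1  2  3  4  5  6  7  8  9 10 11 12 13
G :  0  0  0  1  1  1  2  2  2  3  3  3  4  4

4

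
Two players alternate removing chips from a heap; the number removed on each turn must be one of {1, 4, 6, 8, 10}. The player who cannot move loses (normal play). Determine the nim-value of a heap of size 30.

0

G(0) = 0
G(1) = mex{0} = 1
G(2) = mex{1} = 0
G(3) = mex{0} = 1
G(4) = mex{1,0} = 2
G(5) = mex{2,1} = 0
G(6) = mex{0,0,0} = 1
G(7) = mex{1,1,1} = 0
G(8) = mex{0,2,0,0} = 1
G(9) = mex{1,0,1,1} = 2
G(10) = mex{2,1,2,0,0} = 3
G(11) = mex{3,0,0,1,1} = 2
G(12) = mex{2,1,1,2,0} = 3
G(13) = mex{3,2,0,0,1} = 4
G(14) = mex{4,3,1,1,2} = 0
G(15) = mex{0,2,2,0,0} = 1
G(16) = mex{1,3,3,1,1} = 0
G(17) = mex{0,4,2,2,0} = 1
G(18) = mex{1,0,3,3,1} = 2
G(19) = mex{2,1,4,2,2} = 0
G(20) = mex{0,0,0,3,3} = 1
G(21) = mex{1,1,1,4,2} = 0
G(22) = mex{0,2,0,0,3} = 1
G(23) = mex{1,0,1,1,4} = 2
G(24) = mex{2,1,2,0,0} = 3
G(25) = mex{3,0,0,1,1} = 2
G(26) = mex{2,1,1,2,0} = 3
G(27) = mex{3,2,0,0,1} = 4
G(28) = mex{4,3,1,1,2} = 0
G(29) = mex{0,2,2,0,0} = 1
G(30) = mex{1,3,3,1,1} = 0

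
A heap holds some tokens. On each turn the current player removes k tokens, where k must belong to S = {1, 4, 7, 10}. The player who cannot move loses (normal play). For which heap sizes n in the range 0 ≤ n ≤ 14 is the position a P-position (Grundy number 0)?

0, 2, 5, 8, 11, 13

G(0) = 0
G(1) = mex{0} = 1
G(2) = mex{1} = 0
G(3) = mex{0} = 1
G(4) = mex{1,0} = 2
G(5) = mex{2,1} = 0
G(6) = mex{0,0} = 1
G(7) = mex{1,1,0} = 2
G(8) = mex{2,2,1} = 0
G(9) = mex{0,0,0} = 1
G(10) = mex{1,1,1,0} = 2
G(11) = mex{2,2,2,1} = 0
G(12) = mex{0,0,0,0} = 1
G(13) = mex{1,1,1,1} = 0
G(14) = mex{0,2,2,2} = 1
P-positions are exactly the n with G(n) = 0.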